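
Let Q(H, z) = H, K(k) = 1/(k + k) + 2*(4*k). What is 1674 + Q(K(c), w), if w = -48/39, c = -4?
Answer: 13135/8 ≈ 1641.9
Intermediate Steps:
w = -16/13 (w = -48*1/39 = -16/13 ≈ -1.2308)
K(k) = 1/(2*k) + 8*k
1674 + Q(K(c), w) = 1674 + ((½)/(-4) + 8*(-4)) = 1674 + ((½)*(-¼) - 32) = 1674 + (-⅛ - 32) = 1674 - 257/8 = 13135/8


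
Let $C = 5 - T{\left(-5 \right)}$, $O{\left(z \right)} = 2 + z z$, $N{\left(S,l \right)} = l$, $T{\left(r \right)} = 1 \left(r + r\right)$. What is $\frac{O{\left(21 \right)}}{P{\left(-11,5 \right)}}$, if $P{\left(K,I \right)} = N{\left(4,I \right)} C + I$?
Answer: $\frac{443}{80} \approx 5.5375$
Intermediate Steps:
$T{\left(r \right)} = 2 r$ ($T{\left(r \right)} = 1 \cdot 2 r = 2 r$)
$O{\left(z \right)} = 2 + z^{2}$
$C = 15$ ($C = 5 - 2 \left(-5\right) = 5 - -10 = 5 + 10 = 15$)
$P{\left(K,I \right)} = 16 I$ ($P{\left(K,I \right)} = I 15 + I = 15 I + I = 16 I$)
$\frac{O{\left(21 \right)}}{P{\left(-11,5 \right)}} = \frac{2 + 21^{2}}{16 \cdot 5} = \frac{2 + 441}{80} = 443 \cdot \frac{1}{80} = \frac{443}{80}$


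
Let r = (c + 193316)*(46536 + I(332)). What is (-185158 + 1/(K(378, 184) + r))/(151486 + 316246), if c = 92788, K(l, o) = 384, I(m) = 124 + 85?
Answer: -2476290476074511/6255415898612448 ≈ -0.39586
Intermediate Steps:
I(m) = 209
r = 13373931480 (r = (92788 + 193316)*(46536 + 209) = 286104*46745 = 13373931480)
(-185158 + 1/(K(378, 184) + r))/(151486 + 316246) = (-185158 + 1/(384 + 13373931480))/(151486 + 316246) = (-185158 + 1/13373931864)/467732 = (-185158 + 1/13373931864)*(1/467732) = -2476290476074511/13373931864*1/467732 = -2476290476074511/6255415898612448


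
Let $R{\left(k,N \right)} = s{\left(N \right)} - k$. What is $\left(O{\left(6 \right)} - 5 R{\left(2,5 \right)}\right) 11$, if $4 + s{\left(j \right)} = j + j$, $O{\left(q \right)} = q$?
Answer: $-154$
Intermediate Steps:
$s{\left(j \right)} = -4 + 2 j$ ($s{\left(j \right)} = -4 + \left(j + j\right) = -4 + 2 j$)
$R{\left(k,N \right)} = -4 - k + 2 N$ ($R{\left(k,N \right)} = \left(-4 + 2 N\right) - k = -4 - k + 2 N$)
$\left(O{\left(6 \right)} - 5 R{\left(2,5 \right)}\right) 11 = \left(6 - 5 \left(-4 - 2 + 2 \cdot 5\right)\right) 11 = \left(6 - 5 \left(-4 - 2 + 10\right)\right) 11 = \left(6 - 20\right) 11 = \left(-14\right) 11 = -154$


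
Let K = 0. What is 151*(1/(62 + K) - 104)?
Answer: -973497/62 ≈ -15702.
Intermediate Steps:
151*(1/(62 + K) - 104) = 151*(1/(62 + 0) - 104) = 151*(1/62 - 104) = 151*(-6447/62) = -973497/62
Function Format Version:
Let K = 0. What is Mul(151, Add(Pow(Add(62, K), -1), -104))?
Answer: Rational(-973497, 62) ≈ -15702.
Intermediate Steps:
Mul(151, Add(Pow(Add(62, K), -1), -104)) = Mul(151, Add(Pow(Add(62, 0), -1), -104)) = Mul(151, Add(Pow(62, -1), -104)) = Mul(151, Add(Rational(1, 62), -104)) = Mul(151, Rational(-6447, 62)) = Rational(-973497, 62)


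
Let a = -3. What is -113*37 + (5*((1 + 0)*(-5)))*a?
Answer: -4106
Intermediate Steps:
-113*37 + (5*((1 + 0)*(-5)))*a = -113*37 + (5*((1 + 0)*(-5)))*(-3) = -4181 + (5*(1*(-5)))*(-3) = -4181 + (5*(-5))*(-3) = -4181 - 25*(-3) = -4181 + 75 = -4106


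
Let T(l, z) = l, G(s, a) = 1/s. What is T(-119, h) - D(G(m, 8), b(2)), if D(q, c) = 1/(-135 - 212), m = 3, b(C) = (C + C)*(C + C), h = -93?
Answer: -41292/347 ≈ -119.00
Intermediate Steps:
b(C) = 4*C² (b(C) = (2*C)*(2*C) = 4*C²)
D(q, c) = -1/347 (D(q, c) = 1/(-347) = -1/347)
T(-119, h) - D(G(m, 8), b(2)) = -119 - 1*(-1/347) = -119 + 1/347 = -41292/347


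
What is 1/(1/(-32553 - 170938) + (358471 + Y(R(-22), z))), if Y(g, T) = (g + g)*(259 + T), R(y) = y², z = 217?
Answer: 203491/166707763348 ≈ 1.2206e-6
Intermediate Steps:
Y(g, T) = 2*g*(259 + T) (Y(g, T) = (2*g)*(259 + T) = 2*g*(259 + T))
1/(1/(-32553 - 170938) + (358471 + Y(R(-22), z))) = 1/(1/(-32553 - 170938) + (358471 + 2*(-22)²*(259 + 217))) = 1/(1/(-203491) + (358471 + 2*484*476)) = 1/(-1/203491 + (358471 + 460768)) = 1/(-1/203491 + 819239) = 1/(166707763348/203491) = 203491/166707763348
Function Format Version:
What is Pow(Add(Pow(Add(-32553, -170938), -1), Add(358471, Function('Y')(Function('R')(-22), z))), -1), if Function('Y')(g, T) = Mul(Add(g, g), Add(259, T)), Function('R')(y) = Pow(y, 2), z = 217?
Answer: Rational(203491, 166707763348) ≈ 1.2206e-6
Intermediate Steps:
Function('Y')(g, T) = Mul(2, g, Add(259, T)) (Function('Y')(g, T) = Mul(Mul(2, g), Add(259, T)) = Mul(2, g, Add(259, T)))
Pow(Add(Pow(Add(-32553, -170938), -1), Add(358471, Function('Y')(Function('R')(-22), z))), -1) = Pow(Add(Pow(Add(-32553, -170938), -1), Add(358471, Mul(2, Pow(-22, 2), Add(259, 217)))), -1) = Pow(Add(Pow(-203491, -1), Add(358471, Mul(2, 484, 476))), -1) = Pow(Add(Rational(-1, 203491), Add(358471, 460768)), -1) = Pow(Add(Rational(-1, 203491), 819239), -1) = Pow(Rational(166707763348, 203491), -1) = Rational(203491, 166707763348)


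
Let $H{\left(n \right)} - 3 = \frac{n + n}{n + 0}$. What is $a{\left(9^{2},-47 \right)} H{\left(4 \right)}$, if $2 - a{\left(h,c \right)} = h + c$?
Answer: $-160$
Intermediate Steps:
$a{\left(h,c \right)} = 2 - c - h$ ($a{\left(h,c \right)} = 2 - \left(h + c\right) = 2 - \left(c + h\right) = 2 - c - h$)
$H{\left(n \right)} = 5$ ($H{\left(n \right)} = 3 + \frac{n + n}{n + 0} = 3 + \frac{2 n}{n} = 3 + 2 = 5$)
$a{\left(9^{2},-47 \right)} H{\left(4 \right)} = \left(2 - -47 - 9^{2}\right) 5 = \left(2 + 47 - 81\right) 5 = \left(-32\right) 5 = -160$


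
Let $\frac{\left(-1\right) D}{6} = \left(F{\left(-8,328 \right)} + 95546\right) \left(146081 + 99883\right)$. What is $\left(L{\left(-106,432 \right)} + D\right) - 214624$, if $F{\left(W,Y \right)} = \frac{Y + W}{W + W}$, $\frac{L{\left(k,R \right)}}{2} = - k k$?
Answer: $-140975979480$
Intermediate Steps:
$L{\left(k,R \right)} = - 2 k^{2}$ ($L{\left(k,R \right)} = 2 - k k = 2 \left(- k^{2}\right) = - 2 k^{2}$)
$F{\left(W,Y \right)} = \frac{W + Y}{2 W}$
$D = -140975742384$ ($D = - 6 \left(\frac{-8 + 328}{2 \left(-8\right)} + 95546\right) \left(146081 + 99883\right) = - 6 \left(\frac{1}{2} \left(- \frac{1}{8}\right) 320 + 95546\right) 245964 = - 6 \left(-20 + 95546\right) 245964 = - 6 \cdot 95526 \cdot 245964 = \left(-6\right) 23495957064 = -140975742384$)
$\left(L{\left(-106,432 \right)} + D\right) - 214624 = \left(- 2 \left(-106\right)^{2} - 140975742384\right) - 214624 = \left(\left(-2\right) 11236 - 140975742384\right) - 214624 = \left(-22472 - 140975742384\right) - 214624 = -140975764856 - 214624 = -140975979480$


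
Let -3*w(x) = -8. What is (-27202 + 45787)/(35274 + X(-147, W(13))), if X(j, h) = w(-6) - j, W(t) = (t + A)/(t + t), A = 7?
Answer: 55755/106271 ≈ 0.52465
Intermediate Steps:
w(x) = 8/3 (w(x) = -⅓*(-8) = 8/3)
W(t) = (7 + t)/(2*t) (W(t) = (t + 7)/(t + t) = (7 + t)/((2*t)) = (7 + t)*(1/(2*t)) = (7 + t)/(2*t))
X(j, h) = 8/3 - j
(-27202 + 45787)/(35274 + X(-147, W(13))) = (-27202 + 45787)/(35274 + (8/3 - 1*(-147))) = 18585/(35274 + (8/3 + 147)) = 18585/(35274 + 449/3) = 18585/(106271/3) = 18585*(3/106271) = 55755/106271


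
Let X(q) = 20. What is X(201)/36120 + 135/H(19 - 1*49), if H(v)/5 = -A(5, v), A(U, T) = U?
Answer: -48757/9030 ≈ -5.3994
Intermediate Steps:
H(v) = -25 (H(v) = 5*(-1*5) = 5*(-5) = -25)
X(201)/36120 + 135/H(19 - 1*49) = 20/36120 + 135/(-25) = 20*(1/36120) + 135*(-1/25) = 1/1806 - 27/5 = -48757/9030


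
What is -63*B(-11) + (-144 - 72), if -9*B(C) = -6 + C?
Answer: -335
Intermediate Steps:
B(C) = ⅔ - C/9 (B(C) = -(-6 + C)/9 = ⅔ - C/9)
-63*B(-11) + (-144 - 72) = -63*(⅔ - ⅑*(-11)) + (-144 - 72) = -63*(⅔ + 11/9) - 216 = -63*17/9 - 216 = -119 - 216 = -335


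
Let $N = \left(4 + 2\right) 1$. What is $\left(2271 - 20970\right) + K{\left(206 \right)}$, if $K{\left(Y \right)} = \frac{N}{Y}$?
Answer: $- \frac{1925994}{103} \approx -18699.0$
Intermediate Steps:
$N = 6$ ($N = 6 \cdot 1 = 6$)
$K{\left(Y \right)} = \frac{6}{Y}$
$\left(2271 - 20970\right) + K{\left(206 \right)} = \left(2271 - 20970\right) + \frac{6}{206} = -18699 + 6 \cdot \frac{1}{206} = -18699 + \frac{3}{103} = - \frac{1925994}{103}$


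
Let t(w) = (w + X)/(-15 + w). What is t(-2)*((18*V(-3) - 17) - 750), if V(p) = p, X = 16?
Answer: 11494/17 ≈ 676.12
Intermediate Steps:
t(w) = (16 + w)/(-15 + w) (t(w) = (w + 16)/(-15 + w) = (16 + w)/(-15 + w))
t(-2)*((18*V(-3) - 17) - 750) = ((16 - 2)/(-15 - 2))*((18*(-3) - 17) - 750) = (14/(-17))*((-54 - 17) - 750) = (-1/17*14)*(-71 - 750) = -14/17*(-821) = 11494/17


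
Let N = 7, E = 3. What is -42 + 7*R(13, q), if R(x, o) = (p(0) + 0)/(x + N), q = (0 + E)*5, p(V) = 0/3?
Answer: -42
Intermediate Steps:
p(V) = 0 (p(V) = 0*(⅓) = 0)
q = 15 (q = (0 + 3)*5 = 3*5 = 15)
R(x, o) = 0 (R(x, o) = (0 + 0)/(x + 7) = 0/(7 + x) = 0)
-42 + 7*R(13, q) = -42 + 7*0 = -42 + 0 = -42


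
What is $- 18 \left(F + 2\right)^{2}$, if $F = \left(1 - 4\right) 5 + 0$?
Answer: $-3042$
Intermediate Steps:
$F = -15$ ($F = \left(-3\right) 5 + 0 = -15 + 0 = -15$)
$- 18 \left(F + 2\right)^{2} = - 18 \left(-15 + 2\right)^{2} = - 18 \left(-13\right)^{2} = \left(-18\right) 169 = -3042$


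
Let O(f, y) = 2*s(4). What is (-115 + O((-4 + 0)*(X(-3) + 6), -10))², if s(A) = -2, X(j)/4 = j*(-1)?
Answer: 14161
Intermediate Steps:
X(j) = -4*j (X(j) = 4*(j*(-1)) = 4*(-j) = -4*j)
O(f, y) = -4 (O(f, y) = 2*(-2) = -4)
(-115 + O((-4 + 0)*(X(-3) + 6), -10))² = (-115 - 4)² = (-119)² = 14161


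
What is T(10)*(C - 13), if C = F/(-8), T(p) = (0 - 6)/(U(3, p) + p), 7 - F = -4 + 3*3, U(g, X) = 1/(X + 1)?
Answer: 583/74 ≈ 7.8784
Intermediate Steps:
U(g, X) = 1/(1 + X)
F = 2 (F = 7 - (-4 + 3*3) = 7 - (-4 + 9) = 7 - 1*5 = 7 - 5 = 2)
T(p) = -6/(p + 1/(1 + p)) (T(p) = (0 - 6)/(1/(1 + p) + p) = -6/(p + 1/(1 + p)))
C = -1/4 (C = 2/(-8) = 2*(-1/8) = -1/4 ≈ -0.25000)
T(10)*(C - 13) = (6*(-1 - 1*10)/(1 + 10*(1 + 10)))*(-1/4 - 13) = (6*(-1 - 10)/(1 + 10*11))*(-53/4) = (6*(-11)/(1 + 110))*(-53/4) = (6*(-11)/111)*(-53/4) = (6*(1/111)*(-11))*(-53/4) = -22/37*(-53/4) = 583/74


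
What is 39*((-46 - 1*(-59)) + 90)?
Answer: 4017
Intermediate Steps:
39*((-46 - 1*(-59)) + 90) = 39*((-46 + 59) + 90) = 39*(13 + 90) = 39*103 = 4017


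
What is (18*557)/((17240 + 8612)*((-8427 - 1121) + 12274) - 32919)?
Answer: 10026/70439633 ≈ 0.00014233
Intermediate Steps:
(18*557)/((17240 + 8612)*((-8427 - 1121) + 12274) - 32919) = 10026/(25852*(-9548 + 12274) - 32919) = 10026/(25852*2726 - 32919) = 10026/(70472552 - 32919) = 10026/70439633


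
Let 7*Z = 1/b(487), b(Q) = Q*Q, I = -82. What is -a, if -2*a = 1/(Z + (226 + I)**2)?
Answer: 1660183/68851109378 ≈ 2.4113e-5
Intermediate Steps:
b(Q) = Q**2
Z = 1/1660183 (Z = 1/(7*(487**2)) = (1/7)/237169 = (1/7)*(1/237169) = 1/1660183 ≈ 6.0234e-7)
a = -1660183/68851109378 (a = -1/(2*(1/1660183 + (226 - 82)**2)) = -1/(2*(1/1660183 + 144**2)) = -1/(2*(1/1660183 + 20736)) = -1/(2*34425554689/1660183) = -1/2*1660183/34425554689 = -1660183/68851109378 ≈ -2.4113e-5)
-a = -1*(-1660183/68851109378) = 1660183/68851109378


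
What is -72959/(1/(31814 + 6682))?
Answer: -2808629664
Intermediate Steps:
-72959/(1/(31814 + 6682)) = -72959/(1/38496) = -72959/1/38496 = -72959*38496 = -2808629664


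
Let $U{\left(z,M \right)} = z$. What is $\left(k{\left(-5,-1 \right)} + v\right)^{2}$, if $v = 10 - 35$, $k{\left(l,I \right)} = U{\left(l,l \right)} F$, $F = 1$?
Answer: $900$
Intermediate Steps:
$k{\left(l,I \right)} = l$ ($k{\left(l,I \right)} = l 1 = l$)
$v = -25$
$\left(k{\left(-5,-1 \right)} + v\right)^{2} = \left(-5 - 25\right)^{2} = \left(-30\right)^{2} = 900$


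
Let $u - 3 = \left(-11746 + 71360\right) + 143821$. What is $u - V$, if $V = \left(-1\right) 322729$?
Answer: $526167$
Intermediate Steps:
$V = -322729$
$u = 203438$ ($u = 3 + \left(\left(-11746 + 71360\right) + 143821\right) = 3 + \left(59614 + 143821\right) = 3 + 203435 = 203438$)
$u - V = 203438 - -322729 = 203438 + 322729 = 526167$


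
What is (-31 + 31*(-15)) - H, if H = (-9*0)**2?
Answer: -496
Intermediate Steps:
H = 0 (H = 0**2 = 0)
(-31 + 31*(-15)) - H = (-31 + 31*(-15)) - 1*0 = (-31 - 465) + 0 = -496 + 0 = -496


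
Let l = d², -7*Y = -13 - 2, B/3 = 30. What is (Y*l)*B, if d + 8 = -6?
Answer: 37800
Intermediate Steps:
d = -14 (d = -8 - 6 = -14)
B = 90 (B = 3*30 = 90)
Y = 15/7 (Y = -(-13 - 2)/7 = -⅐*(-15) = 15/7 ≈ 2.1429)
l = 196 (l = (-14)² = 196)
(Y*l)*B = ((15/7)*196)*90 = 420*90 = 37800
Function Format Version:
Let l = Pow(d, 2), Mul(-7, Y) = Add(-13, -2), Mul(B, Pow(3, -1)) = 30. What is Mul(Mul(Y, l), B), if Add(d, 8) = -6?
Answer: 37800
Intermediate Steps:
d = -14 (d = Add(-8, -6) = -14)
B = 90 (B = Mul(3, 30) = 90)
Y = Rational(15, 7) (Y = Mul(Rational(-1, 7), Add(-13, -2)) = Mul(Rational(-1, 7), -15) = Rational(15, 7) ≈ 2.1429)
l = 196 (l = Pow(-14, 2) = 196)
Mul(Mul(Y, l), B) = Mul(Mul(Rational(15, 7), 196), 90) = Mul(420, 90) = 37800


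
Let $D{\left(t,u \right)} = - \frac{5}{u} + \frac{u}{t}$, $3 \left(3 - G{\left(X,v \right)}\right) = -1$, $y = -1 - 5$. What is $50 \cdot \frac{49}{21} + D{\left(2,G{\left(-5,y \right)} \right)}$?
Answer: $\frac{701}{6} \approx 116.83$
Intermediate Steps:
$y = -6$
$G{\left(X,v \right)} = \frac{10}{3}$ ($G{\left(X,v \right)} = 3 - - \frac{1}{3} = 3 + \frac{1}{3} = \frac{10}{3}$)
$50 \cdot \frac{49}{21} + D{\left(2,G{\left(-5,y \right)} \right)} = 50 \cdot \frac{49}{21} + \left(- \frac{5}{\frac{10}{3}} + \frac{10}{3 \cdot 2}\right) = 50 \cdot 49 \cdot \frac{1}{21} + \left(\left(-5\right) \frac{3}{10} + \frac{10}{3} \cdot \frac{1}{2}\right) = 50 \cdot \frac{7}{3} + \left(- \frac{3}{2} + \frac{5}{3}\right) = \frac{350}{3} + \frac{1}{6} = \frac{701}{6}$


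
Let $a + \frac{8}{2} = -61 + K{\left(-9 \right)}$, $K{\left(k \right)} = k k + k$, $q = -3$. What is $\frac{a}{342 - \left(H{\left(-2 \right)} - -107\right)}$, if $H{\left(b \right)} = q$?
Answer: $\frac{1}{34} \approx 0.029412$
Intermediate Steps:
$H{\left(b \right)} = -3$
$K{\left(k \right)} = k + k^{2}$ ($K{\left(k \right)} = k^{2} + k = k + k^{2}$)
$a = 7$ ($a = -4 - \left(61 + 9 \left(1 - 9\right)\right) = -4 - -11 = -4 + \left(-61 + 72\right) = -4 + 11 = 7$)
$\frac{a}{342 - \left(H{\left(-2 \right)} - -107\right)} = \frac{7}{342 - \left(-3 - -107\right)} = \frac{7}{342 - \left(-3 + 107\right)} = \frac{7}{342 - 104} = \frac{7}{238} = 7 \cdot \frac{1}{238} = \frac{1}{34}$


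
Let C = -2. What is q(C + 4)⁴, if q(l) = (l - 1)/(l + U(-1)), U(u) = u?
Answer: 1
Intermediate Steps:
q(l) = 1 (q(l) = (l - 1)/(l - 1) = (-1 + l)/(-1 + l) = 1)
q(C + 4)⁴ = 1⁴ = 1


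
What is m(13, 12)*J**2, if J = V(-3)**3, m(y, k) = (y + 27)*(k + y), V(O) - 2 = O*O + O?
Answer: 262144000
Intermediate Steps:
V(O) = 2 + O + O**2 (V(O) = 2 + (O*O + O) = 2 + (O**2 + O) = 2 + (O + O**2) = 2 + O + O**2)
m(y, k) = (27 + y)*(k + y)
J = 512 (J = (2 - 3 + (-3)**2)**3 = (2 - 3 + 9)**3 = 8**3 = 512)
m(13, 12)*J**2 = (13**2 + 27*12 + 27*13 + 12*13)*512**2 = (169 + 324 + 351 + 156)*262144 = 1000*262144 = 262144000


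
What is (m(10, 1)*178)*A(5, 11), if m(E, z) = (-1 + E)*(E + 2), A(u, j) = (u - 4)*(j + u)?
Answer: 307584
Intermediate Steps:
A(u, j) = (-4 + u)*(j + u)
m(E, z) = (-1 + E)*(2 + E)
(m(10, 1)*178)*A(5, 11) = ((-2 + 10 + 10²)*178)*(5² - 4*11 - 4*5 + 11*5) = ((-2 + 10 + 100)*178)*(25 - 44 - 20 + 55) = (108*178)*16 = 19224*16 = 307584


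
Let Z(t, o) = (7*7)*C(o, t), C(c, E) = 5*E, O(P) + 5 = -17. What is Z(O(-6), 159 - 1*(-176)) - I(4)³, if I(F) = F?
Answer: -5454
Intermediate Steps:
O(P) = -22 (O(P) = -5 - 17 = -22)
Z(t, o) = 245*t (Z(t, o) = (7*7)*(5*t) = 49*(5*t) = 245*t)
Z(O(-6), 159 - 1*(-176)) - I(4)³ = 245*(-22) - 1*4³ = -5390 - 1*64 = -5390 - 64 = -5454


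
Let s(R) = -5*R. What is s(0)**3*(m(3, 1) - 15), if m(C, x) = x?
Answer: 0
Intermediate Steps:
s(0)**3*(m(3, 1) - 15) = (-5*0)**3*(1 - 15) = 0**3*(-14) = 0*(-14) = 0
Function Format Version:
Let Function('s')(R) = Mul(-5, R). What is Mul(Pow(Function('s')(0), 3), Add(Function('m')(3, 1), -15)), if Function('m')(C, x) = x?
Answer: 0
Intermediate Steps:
Mul(Pow(Function('s')(0), 3), Add(Function('m')(3, 1), -15)) = Mul(Pow(Mul(-5, 0), 3), Add(1, -15)) = Mul(Pow(0, 3), -14) = Mul(0, -14) = 0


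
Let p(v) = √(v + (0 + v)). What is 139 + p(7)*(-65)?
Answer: 139 - 65*√14 ≈ -104.21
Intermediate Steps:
p(v) = √2*√v (p(v) = √(v + v) = √(2*v) = √2*√v)
139 + p(7)*(-65) = 139 + (√2*√7)*(-65) = 139 + √14*(-65) = 139 - 65*√14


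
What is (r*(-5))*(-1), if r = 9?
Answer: 45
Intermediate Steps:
(r*(-5))*(-1) = (9*(-5))*(-1) = -45*(-1) = 45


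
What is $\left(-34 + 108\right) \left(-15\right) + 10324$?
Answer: $9214$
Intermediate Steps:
$\left(-34 + 108\right) \left(-15\right) + 10324 = 74 \left(-15\right) + 10324 = -1110 + 10324 = 9214$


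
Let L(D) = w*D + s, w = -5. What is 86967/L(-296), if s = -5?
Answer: 86967/1475 ≈ 58.961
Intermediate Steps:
L(D) = -5 - 5*D (L(D) = -5*D - 5 = -5 - 5*D)
86967/L(-296) = 86967/(-5 - 5*(-296)) = 86967/(-5 + 1480) = 86967/1475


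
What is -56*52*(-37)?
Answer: 107744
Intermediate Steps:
-56*52*(-37) = -2912*(-37) = 107744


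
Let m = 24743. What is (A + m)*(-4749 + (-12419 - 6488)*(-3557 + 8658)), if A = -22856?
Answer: -181999934772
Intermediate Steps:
(A + m)*(-4749 + (-12419 - 6488)*(-3557 + 8658)) = (-22856 + 24743)*(-4749 + (-12419 - 6488)*(-3557 + 8658)) = 1887*(-4749 - 18907*5101) = 1887*(-4749 - 96444607) = 1887*(-96449356) = -181999934772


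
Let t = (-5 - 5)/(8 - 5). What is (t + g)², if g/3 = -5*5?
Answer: 55225/9 ≈ 6136.1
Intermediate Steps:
g = -75 (g = 3*(-5*5) = 3*(-25) = -75)
t = -10/3 ≈ -3.3333
(t + g)² = (-10/3 - 75)² = (-235/3)² = 55225/9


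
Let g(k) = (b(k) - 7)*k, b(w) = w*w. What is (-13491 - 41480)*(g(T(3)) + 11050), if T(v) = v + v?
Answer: -616994504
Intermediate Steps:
T(v) = 2*v
b(w) = w²
g(k) = k*(-7 + k²) (g(k) = (k² - 7)*k = (-7 + k²)*k = k*(-7 + k²))
(-13491 - 41480)*(g(T(3)) + 11050) = (-13491 - 41480)*((2*3)*(-7 + (2*3)²) + 11050) = -54971*(6*(-7 + 6²) + 11050) = -54971*(6*(-7 + 36) + 11050) = -54971*(6*29 + 11050) = -54971*(174 + 11050) = -54971*11224 = -616994504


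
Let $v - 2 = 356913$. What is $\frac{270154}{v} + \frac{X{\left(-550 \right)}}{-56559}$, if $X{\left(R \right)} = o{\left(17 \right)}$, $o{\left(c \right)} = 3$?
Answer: $\frac{299579791}{395818735} \approx 0.75686$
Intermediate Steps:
$v = 356915$ ($v = 2 + 356913 = 356915$)
$X{\left(R \right)} = 3$
$\frac{270154}{v} + \frac{X{\left(-550 \right)}}{-56559} = \frac{270154}{356915} + \frac{3}{-56559} = 270154 \cdot \frac{1}{356915} + 3 \left(- \frac{1}{56559}\right) = \frac{270154}{356915} - \frac{1}{18853} = \frac{299579791}{395818735}$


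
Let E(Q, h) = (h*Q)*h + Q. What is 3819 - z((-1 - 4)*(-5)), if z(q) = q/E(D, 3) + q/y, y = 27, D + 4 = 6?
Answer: 412217/108 ≈ 3816.8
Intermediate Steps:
D = 2 (D = -4 + 6 = 2)
E(Q, h) = Q + Q*h**2 (E(Q, h) = (Q*h)*h + Q = Q*h**2 + Q = Q + Q*h**2)
z(q) = 47*q/540 (z(q) = q/((2*(1 + 3**2))) + q/27 = q/((2*(1 + 9))) + q*(1/27) = q/((2*10)) + q/27 = q/20 + q/27 = 47*q/540)
3819 - z((-1 - 4)*(-5)) = 3819 - 47*(-1 - 4)*(-5)/540 = 3819 - 47*(-5*(-5))/540 = 3819 - 47*25/540 = 3819 - 1*235/108 = 3819 - 235/108 = 412217/108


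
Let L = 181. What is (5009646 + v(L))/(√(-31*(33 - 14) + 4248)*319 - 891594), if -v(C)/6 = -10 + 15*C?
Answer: -404736340464/72233410667 - 144809064*√3659/72233410667 ≈ -5.7244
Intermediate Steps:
v(C) = 60 - 90*C (v(C) = -6*(-10 + 15*C) = 60 - 90*C)
(5009646 + v(L))/(√(-31*(33 - 14) + 4248)*319 - 891594) = (5009646 + (60 - 90*181))/(√(-31*(33 - 14) + 4248)*319 - 891594) = (5009646 + (60 - 16290))/(√(-31*19 + 4248)*319 - 891594) = (5009646 - 16230)/(√(-589 + 4248)*319 - 891594) = 4993416/(√3659*319 - 891594) = 4993416/(319*√3659 - 891594) = 4993416/(-891594 + 319*√3659)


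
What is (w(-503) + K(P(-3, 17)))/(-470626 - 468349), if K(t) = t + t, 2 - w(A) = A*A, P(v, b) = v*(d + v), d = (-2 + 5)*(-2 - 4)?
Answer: 252881/938975 ≈ 0.26932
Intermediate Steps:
d = -18 (d = 3*(-6) = -18)
P(v, b) = v*(-18 + v)
w(A) = 2 - A² (w(A) = 2 - A*A = 2 - A²)
K(t) = 2*t
(w(-503) + K(P(-3, 17)))/(-470626 - 468349) = ((2 - 1*(-503)²) + 2*(-3*(-18 - 3)))/(-470626 - 468349) = ((2 - 1*253009) + 2*(-3*(-21)))/(-938975) = ((2 - 253009) + 2*63)*(-1/938975) = (-253007 + 126)*(-1/938975) = -252881*(-1/938975) = 252881/938975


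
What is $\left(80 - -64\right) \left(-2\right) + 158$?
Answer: $-130$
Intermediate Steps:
$\left(80 - -64\right) \left(-2\right) + 158 = \left(80 + 64\right) \left(-2\right) + 158 = 144 \left(-2\right) + 158 = -288 + 158 = -130$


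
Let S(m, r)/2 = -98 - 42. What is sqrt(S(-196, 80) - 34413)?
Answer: I*sqrt(34693) ≈ 186.26*I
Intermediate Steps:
S(m, r) = -280 (S(m, r) = 2*(-98 - 42) = 2*(-140) = -280)
sqrt(S(-196, 80) - 34413) = sqrt(-280 - 34413) = sqrt(-34693) = I*sqrt(34693)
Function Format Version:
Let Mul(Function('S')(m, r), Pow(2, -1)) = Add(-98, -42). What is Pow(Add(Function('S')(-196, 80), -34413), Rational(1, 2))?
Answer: Mul(I, Pow(34693, Rational(1, 2))) ≈ Mul(186.26, I)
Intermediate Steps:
Function('S')(m, r) = -280 (Function('S')(m, r) = Mul(2, Add(-98, -42)) = Mul(2, -140) = -280)
Pow(Add(Function('S')(-196, 80), -34413), Rational(1, 2)) = Pow(Add(-280, -34413), Rational(1, 2)) = Pow(-34693, Rational(1, 2)) = Mul(I, Pow(34693, Rational(1, 2)))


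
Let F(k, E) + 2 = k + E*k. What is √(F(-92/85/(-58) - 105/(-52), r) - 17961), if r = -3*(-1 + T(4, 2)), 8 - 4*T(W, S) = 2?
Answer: I*√295150850438730/128180 ≈ 134.03*I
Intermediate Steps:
T(W, S) = 3/2 (T(W, S) = 2 - ¼*2 = 2 - ½ = 3/2)
r = -3/2 (r = -3*(-1 + 3/2) = -3*½ = -3/2 ≈ -1.5000)
F(k, E) = -2 + k + E*k (F(k, E) = -2 + (k + E*k) = -2 + k + E*k)
√(F(-92/85/(-58) - 105/(-52), r) - 17961) = √((-2 + (-92/85/(-58) - 105/(-52)) - 3*(-92/85/(-58) - 105/(-52))/2) - 17961) = √((-2 + (-92*1/85*(-1/58) - 105*(-1/52)) - 3*(-92*1/85*(-1/58) - 105*(-1/52))/2) - 17961) = √((-2 + (-92/85*(-1/58) + 105/52) - 3*(-92/85*(-1/58) + 105/52)/2) - 17961) = √((-2 + (46/2465 + 105/52) - 3*(46/2465 + 105/52)/2) - 17961) = √((-2 + 261217/128180 - 3/2*261217/128180) - 17961) = √((-2 + 261217/128180 - 783651/256360) - 17961) = √(-773937/256360 - 17961) = √(-4605255897/256360) = I*√295150850438730/128180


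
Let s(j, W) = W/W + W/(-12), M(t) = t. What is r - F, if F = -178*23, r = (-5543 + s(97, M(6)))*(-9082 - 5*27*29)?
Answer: 144079933/2 ≈ 7.2040e+7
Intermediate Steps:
s(j, W) = 1 - W/12 (s(j, W) = 1 + W*(-1/12) = 1 - W/12)
r = 144071745/2 (r = (-5543 + (1 - 1/12*6))*(-9082 - 5*27*29) = (-5543 + (1 - ½))*(-9082 - 135*29) = (-5543 + ½)*(-9082 - 3915) = -11085/2*(-12997) = 144071745/2 ≈ 7.2036e+7)
F = -4094
r - F = 144071745/2 - 1*(-4094) = 144071745/2 + 4094 = 144079933/2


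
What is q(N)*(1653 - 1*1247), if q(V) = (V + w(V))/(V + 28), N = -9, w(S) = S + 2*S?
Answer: -14616/19 ≈ -769.26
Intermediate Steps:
w(S) = 3*S
q(V) = 4*V/(28 + V) (q(V) = (V + 3*V)/(V + 28) = (4*V)/(28 + V) = 4*V/(28 + V))
q(N)*(1653 - 1*1247) = (4*(-9)/(28 - 9))*(1653 - 1*1247) = (4*(-9)/19)*(1653 - 1247) = (4*(-9)*(1/19))*406 = -36/19*406 = -14616/19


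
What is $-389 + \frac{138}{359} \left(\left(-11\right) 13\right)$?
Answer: $- \frac{159385}{359} \approx -443.97$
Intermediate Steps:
$-389 + \frac{138}{359} \left(\left(-11\right) 13\right) = -389 + 138 \cdot \frac{1}{359} \left(-143\right) = -389 + \frac{138}{359} \left(-143\right) = -389 - \frac{19734}{359} = - \frac{159385}{359}$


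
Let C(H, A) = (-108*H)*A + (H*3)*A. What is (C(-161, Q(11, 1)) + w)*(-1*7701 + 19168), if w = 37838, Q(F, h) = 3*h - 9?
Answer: -729209464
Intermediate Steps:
Q(F, h) = -9 + 3*h
C(H, A) = -105*A*H (C(H, A) = -108*A*H + (3*H)*A = -108*A*H + 3*A*H = -105*A*H)
(C(-161, Q(11, 1)) + w)*(-1*7701 + 19168) = (-105*(-9 + 3*1)*(-161) + 37838)*(-1*7701 + 19168) = (-105*(-9 + 3)*(-161) + 37838)*(-7701 + 19168) = (-105*(-6)*(-161) + 37838)*11467 = (-101430 + 37838)*11467 = -63592*11467 = -729209464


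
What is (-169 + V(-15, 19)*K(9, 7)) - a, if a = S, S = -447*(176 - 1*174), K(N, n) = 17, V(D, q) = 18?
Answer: 1031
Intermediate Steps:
S = -894 (S = -447*(176 - 174) = -447*2 = -894)
a = -894
(-169 + V(-15, 19)*K(9, 7)) - a = (-169 + 18*17) - 1*(-894) = (-169 + 306) + 894 = 137 + 894 = 1031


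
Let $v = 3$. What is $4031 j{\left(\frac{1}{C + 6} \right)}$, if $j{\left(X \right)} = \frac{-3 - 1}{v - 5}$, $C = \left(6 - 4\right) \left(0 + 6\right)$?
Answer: $8062$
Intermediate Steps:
$C = 12$ ($C = 2 \cdot 6 = 12$)
$j{\left(X \right)} = 2$ ($j{\left(X \right)} = \frac{-3 - 1}{3 - 5} = - \frac{4}{-2} = \left(-4\right) \left(- \frac{1}{2}\right) = 2$)
$4031 j{\left(\frac{1}{C + 6} \right)} = 4031 \cdot 2 = 8062$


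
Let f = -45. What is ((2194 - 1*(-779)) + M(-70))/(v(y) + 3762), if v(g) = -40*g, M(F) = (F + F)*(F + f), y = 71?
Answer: 19073/922 ≈ 20.687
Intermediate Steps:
M(F) = 2*F*(-45 + F) (M(F) = (F + F)*(F - 45) = (2*F)*(-45 + F) = 2*F*(-45 + F))
((2194 - 1*(-779)) + M(-70))/(v(y) + 3762) = ((2194 - 1*(-779)) + 2*(-70)*(-45 - 70))/(-40*71 + 3762) = ((2194 + 779) + 2*(-70)*(-115))/(-2840 + 3762) = (2973 + 16100)/922 = 19073*(1/922) = 19073/922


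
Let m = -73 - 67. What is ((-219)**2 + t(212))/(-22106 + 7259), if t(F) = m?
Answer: -47821/14847 ≈ -3.2209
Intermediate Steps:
m = -140
t(F) = -140
((-219)**2 + t(212))/(-22106 + 7259) = ((-219)**2 - 140)/(-22106 + 7259) = (47961 - 140)/(-14847) = 47821*(-1/14847) = -47821/14847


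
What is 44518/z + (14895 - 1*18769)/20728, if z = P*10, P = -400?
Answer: -58641569/5182000 ≈ -11.316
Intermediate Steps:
z = -4000 (z = -400*10 = -4000)
44518/z + (14895 - 1*18769)/20728 = 44518/(-4000) + (14895 - 1*18769)/20728 = 44518*(-1/4000) + (14895 - 18769)*(1/20728) = -22259/2000 - 3874*1/20728 = -22259/2000 - 1937/10364 = -58641569/5182000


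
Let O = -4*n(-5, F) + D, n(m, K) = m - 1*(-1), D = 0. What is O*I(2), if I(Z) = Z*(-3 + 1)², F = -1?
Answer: 128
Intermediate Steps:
I(Z) = 4*Z (I(Z) = Z*(-2)² = Z*4 = 4*Z)
n(m, K) = 1 + m (n(m, K) = m + 1 = 1 + m)
O = 16 (O = -4*(1 - 5) + 0 = -4*(-4) + 0 = 16 + 0 = 16)
O*I(2) = 16*(4*2) = 16*8 = 128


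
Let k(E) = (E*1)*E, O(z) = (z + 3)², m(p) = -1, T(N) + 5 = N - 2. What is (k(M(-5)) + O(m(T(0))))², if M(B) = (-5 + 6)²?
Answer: 25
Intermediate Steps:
M(B) = 1 (M(B) = 1² = 1)
T(N) = -7 + N (T(N) = -5 + (N - 2) = -5 + (-2 + N) = -7 + N)
O(z) = (3 + z)²
k(E) = E² (k(E) = E*E = E²)
(k(M(-5)) + O(m(T(0))))² = (1² + (3 - 1)²)² = (1 + 2²)² = (1 + 4)² = 5² = 25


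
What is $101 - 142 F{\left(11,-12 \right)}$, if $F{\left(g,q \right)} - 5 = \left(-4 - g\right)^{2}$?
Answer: $-32559$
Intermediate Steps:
$F{\left(g,q \right)} = 5 + \left(-4 - g\right)^{2}$
$101 - 142 F{\left(11,-12 \right)} = 101 - 142 \left(5 + \left(4 + 11\right)^{2}\right) = 101 - 142 \left(5 + 15^{2}\right) = 101 - 142 \left(5 + 225\right) = 101 - 32660 = -32559$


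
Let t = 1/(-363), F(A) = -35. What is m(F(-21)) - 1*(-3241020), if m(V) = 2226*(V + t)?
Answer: 382735568/121 ≈ 3.1631e+6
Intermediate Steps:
t = -1/363 ≈ -0.0027548
m(V) = -742/121 + 2226*V (m(V) = 2226*(V - 1/363) = 2226*(-1/363 + V) = -742/121 + 2226*V)
m(F(-21)) - 1*(-3241020) = (-742/121 + 2226*(-35)) - 1*(-3241020) = (-742/121 - 77910) + 3241020 = -9427852/121 + 3241020 = 382735568/121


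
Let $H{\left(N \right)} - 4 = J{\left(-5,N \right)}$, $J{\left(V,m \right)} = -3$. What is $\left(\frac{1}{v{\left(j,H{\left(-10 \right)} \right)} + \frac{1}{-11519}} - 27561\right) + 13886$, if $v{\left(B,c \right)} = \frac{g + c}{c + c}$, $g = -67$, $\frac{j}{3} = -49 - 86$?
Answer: $- \frac{5198261919}{380128} \approx -13675.0$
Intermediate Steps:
$j = -405$ ($j = 3 \left(-49 - 86\right) = 3 \left(-135\right) = -405$)
$H{\left(N \right)} = 1$ ($H{\left(N \right)} = 4 - 3 = 1$)
$v{\left(B,c \right)} = \frac{-67 + c}{2 c}$ ($v{\left(B,c \right)} = \frac{-67 + c}{c + c} = \frac{-67 + c}{2 c}$)
$\left(\frac{1}{v{\left(j,H{\left(-10 \right)} \right)} + \frac{1}{-11519}} - 27561\right) + 13886 = \left(\frac{1}{\frac{-67 + 1}{2 \cdot 1} + \frac{1}{-11519}} - 27561\right) + 13886 = \left(\frac{1}{\frac{1}{2} \cdot 1 \left(-66\right) - \frac{1}{11519}} - 27561\right) + 13886 = \left(\frac{1}{-33 - \frac{1}{11519}} - 27561\right) + 13886 = \left(\frac{1}{- \frac{380128}{11519}} - 27561\right) + 13886 = \left(- \frac{11519}{380128} - 27561\right) + 13886 = - \frac{10476719327}{380128} + 13886 = - \frac{5198261919}{380128}$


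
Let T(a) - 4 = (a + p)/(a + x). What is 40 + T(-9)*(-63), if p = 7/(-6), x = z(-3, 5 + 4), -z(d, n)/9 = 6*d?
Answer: -21197/102 ≈ -207.81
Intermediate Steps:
z(d, n) = -54*d
x = 162 (x = -54*(-3) = 162)
p = -7/6 (p = 7*(-⅙) = -7/6 ≈ -1.1667)
T(a) = 4 + (-7/6 + a)/(162 + a) (T(a) = 4 + (a - 7/6)/(a + 162) = 4 + (-7/6 + a)/(162 + a))
40 + T(-9)*(-63) = 40 + ((3881 + 30*(-9))/(6*(162 - 9)))*(-63) = 40 + ((⅙)*(3881 - 270)/153)*(-63) = 40 + ((⅙)*(1/153)*3611)*(-63) = 40 + (3611/918)*(-63) = 40 - 25277/102 = -21197/102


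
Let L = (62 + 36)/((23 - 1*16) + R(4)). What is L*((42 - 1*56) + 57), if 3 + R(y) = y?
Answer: 2107/4 ≈ 526.75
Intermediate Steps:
R(y) = -3 + y
L = 49/4 (L = (62 + 36)/((23 - 1*16) + (-3 + 4)) = 98/((23 - 16) + 1) = 98/(7 + 1) = 98/8 = 98*(⅛) = 49/4 ≈ 12.250)
L*((42 - 1*56) + 57) = 49*((42 - 1*56) + 57)/4 = 49*((42 - 56) + 57)/4 = 49*(-14 + 57)/4 = (49/4)*43 = 2107/4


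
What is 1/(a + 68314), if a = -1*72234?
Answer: -1/3920 ≈ -0.00025510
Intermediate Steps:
a = -72234
1/(a + 68314) = 1/(-72234 + 68314) = 1/(-3920) = -1/3920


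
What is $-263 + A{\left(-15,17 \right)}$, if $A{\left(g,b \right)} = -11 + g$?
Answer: $-289$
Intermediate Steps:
$-263 + A{\left(-15,17 \right)} = -263 - 26 = -289$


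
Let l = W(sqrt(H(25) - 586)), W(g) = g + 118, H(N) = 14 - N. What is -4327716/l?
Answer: -510670488/14521 + 4327716*I*sqrt(597)/14521 ≈ -35168.0 + 7282.0*I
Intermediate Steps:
W(g) = 118 + g
l = 118 + I*sqrt(597) (l = 118 + sqrt((14 - 1*25) - 586) = 118 + sqrt((14 - 25) - 586) = 118 + sqrt(-11 - 586) = 118 + sqrt(-597) = 118 + I*sqrt(597) ≈ 118.0 + 24.434*I)
-4327716/l = -4327716/(118 + I*sqrt(597))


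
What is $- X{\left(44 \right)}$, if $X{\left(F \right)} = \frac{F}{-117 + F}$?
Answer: $\frac{44}{73} \approx 0.60274$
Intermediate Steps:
$- X{\left(44 \right)} = - \frac{44}{-117 + 44} = - \frac{44}{-73} = - \frac{44 \left(-1\right)}{73} = \left(-1\right) \left(- \frac{44}{73}\right) = \frac{44}{73}$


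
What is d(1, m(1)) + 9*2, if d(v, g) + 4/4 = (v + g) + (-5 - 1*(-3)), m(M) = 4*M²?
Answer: 20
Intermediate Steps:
d(v, g) = -3 + g + v (d(v, g) = -1 + ((v + g) + (-5 - 1*(-3))) = -1 + ((g + v) + (-5 + 3)) = -1 + ((g + v) - 2) = -1 + (-2 + g + v) = -3 + g + v)
d(1, m(1)) + 9*2 = (-3 + 4*1² + 1) + 9*2 = (-3 + 4*1 + 1) + 18 = (-3 + 4 + 1) + 18 = 2 + 18 = 20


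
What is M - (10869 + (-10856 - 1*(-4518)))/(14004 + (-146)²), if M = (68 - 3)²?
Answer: 149222469/35320 ≈ 4224.9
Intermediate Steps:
M = 4225 (M = 65² = 4225)
M - (10869 + (-10856 - 1*(-4518)))/(14004 + (-146)²) = 4225 - (10869 + (-10856 - 1*(-4518)))/(14004 + (-146)²) = 4225 - (10869 + (-10856 + 4518))/(14004 + 21316) = 4225 - (10869 - 6338)/35320 = 4225 - 4531/35320 = 149222469/35320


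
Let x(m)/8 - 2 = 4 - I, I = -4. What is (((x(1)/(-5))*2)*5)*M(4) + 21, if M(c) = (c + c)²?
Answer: -10219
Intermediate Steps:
x(m) = 80 (x(m) = 16 + 8*(4 - 1*(-4)) = 16 + 8*(4 + 4) = 16 + 8*8 = 16 + 64 = 80)
M(c) = 4*c² (M(c) = (2*c)² = 4*c²)
(((x(1)/(-5))*2)*5)*M(4) + 21 = (((80/(-5))*2)*5)*(4*4²) + 21 = (((80*(-⅕))*2)*5)*(4*16) + 21 = (-16*2*5)*64 + 21 = -32*5*64 + 21 = -160*64 + 21 = -10240 + 21 = -10219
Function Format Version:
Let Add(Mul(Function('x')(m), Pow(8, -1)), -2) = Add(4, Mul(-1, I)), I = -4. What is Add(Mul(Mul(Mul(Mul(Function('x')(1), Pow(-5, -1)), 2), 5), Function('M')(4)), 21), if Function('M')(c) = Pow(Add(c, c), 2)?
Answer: -10219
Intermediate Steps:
Function('x')(m) = 80 (Function('x')(m) = Add(16, Mul(8, Add(4, Mul(-1, -4)))) = Add(16, Mul(8, Add(4, 4))) = Add(16, Mul(8, 8)) = Add(16, 64) = 80)
Function('M')(c) = Mul(4, Pow(c, 2)) (Function('M')(c) = Pow(Mul(2, c), 2) = Mul(4, Pow(c, 2)))
Add(Mul(Mul(Mul(Mul(Function('x')(1), Pow(-5, -1)), 2), 5), Function('M')(4)), 21) = Add(Mul(Mul(Mul(Mul(80, Pow(-5, -1)), 2), 5), Mul(4, Pow(4, 2))), 21) = Add(Mul(Mul(Mul(Mul(80, Rational(-1, 5)), 2), 5), Mul(4, 16)), 21) = Add(Mul(Mul(Mul(-16, 2), 5), 64), 21) = Add(Mul(Mul(-32, 5), 64), 21) = Add(Mul(-160, 64), 21) = Add(-10240, 21) = -10219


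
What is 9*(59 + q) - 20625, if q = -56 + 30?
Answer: -20328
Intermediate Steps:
q = -26
9*(59 + q) - 20625 = 9*(59 - 26) - 20625 = 9*33 - 20625 = 297 - 20625 = -20328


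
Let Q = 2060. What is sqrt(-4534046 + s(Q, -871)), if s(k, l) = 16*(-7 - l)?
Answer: I*sqrt(4520222) ≈ 2126.1*I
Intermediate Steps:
s(k, l) = -112 - 16*l
sqrt(-4534046 + s(Q, -871)) = sqrt(-4534046 + (-112 - 16*(-871))) = sqrt(-4534046 + (-112 + 13936)) = sqrt(-4534046 + 13824) = sqrt(-4520222) = I*sqrt(4520222)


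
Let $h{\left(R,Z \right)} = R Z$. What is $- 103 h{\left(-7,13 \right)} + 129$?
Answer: $9502$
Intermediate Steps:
$- 103 h{\left(-7,13 \right)} + 129 = - 103 \left(\left(-7\right) 13\right) + 129 = \left(-103\right) \left(-91\right) + 129 = 9373 + 129 = 9502$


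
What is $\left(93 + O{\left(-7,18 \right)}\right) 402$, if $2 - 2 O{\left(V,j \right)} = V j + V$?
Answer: $64521$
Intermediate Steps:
$O{\left(V,j \right)} = 1 - \frac{V}{2} - \frac{V j}{2}$ ($O{\left(V,j \right)} = 1 - \frac{V j + V}{2} = 1 - \frac{V + V j}{2} = 1 - \left(\frac{V}{2} + \frac{V j}{2}\right) = 1 - \frac{V}{2} - \frac{V j}{2}$)
$\left(93 + O{\left(-7,18 \right)}\right) 402 = \left(93 - \left(- \frac{9}{2} - 63\right)\right) 402 = \left(93 + \left(1 + \frac{7}{2} + 63\right)\right) 402 = \left(93 + \frac{135}{2}\right) 402 = \frac{321}{2} \cdot 402 = 64521$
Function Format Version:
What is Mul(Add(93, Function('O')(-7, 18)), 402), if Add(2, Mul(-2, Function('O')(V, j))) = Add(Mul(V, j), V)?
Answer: 64521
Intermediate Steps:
Function('O')(V, j) = Add(1, Mul(Rational(-1, 2), V), Mul(Rational(-1, 2), V, j)) (Function('O')(V, j) = Add(1, Mul(Rational(-1, 2), Add(Mul(V, j), V))) = Add(1, Mul(Rational(-1, 2), Add(V, Mul(V, j)))) = Add(1, Add(Mul(Rational(-1, 2), V), Mul(Rational(-1, 2), V, j))) = Add(1, Mul(Rational(-1, 2), V), Mul(Rational(-1, 2), V, j)))
Mul(Add(93, Function('O')(-7, 18)), 402) = Mul(Add(93, Add(1, Mul(Rational(-1, 2), -7), Mul(Rational(-1, 2), -7, 18))), 402) = Mul(Add(93, Add(1, Rational(7, 2), 63)), 402) = Mul(Add(93, Rational(135, 2)), 402) = Mul(Rational(321, 2), 402) = 64521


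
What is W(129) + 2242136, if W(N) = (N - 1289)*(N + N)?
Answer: 1942856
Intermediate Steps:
W(N) = 2*N*(-1289 + N) (W(N) = (-1289 + N)*(2*N) = 2*N*(-1289 + N))
W(129) + 2242136 = 2*129*(-1289 + 129) + 2242136 = 2*129*(-1160) + 2242136 = -299280 + 2242136 = 1942856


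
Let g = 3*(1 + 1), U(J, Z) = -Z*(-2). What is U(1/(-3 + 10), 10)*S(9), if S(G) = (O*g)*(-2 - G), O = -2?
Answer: 2640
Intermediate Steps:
U(J, Z) = 2*Z
g = 6 (g = 3*2 = 6)
S(G) = 24 + 12*G (S(G) = (-2*6)*(-2 - G) = -12*(-2 - G) = 24 + 12*G)
U(1/(-3 + 10), 10)*S(9) = (2*10)*(24 + 12*9) = 20*(24 + 108) = 20*132 = 2640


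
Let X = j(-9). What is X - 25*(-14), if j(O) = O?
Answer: 341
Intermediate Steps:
X = -9
X - 25*(-14) = -9 - 25*(-14) = -9 + 350 = 341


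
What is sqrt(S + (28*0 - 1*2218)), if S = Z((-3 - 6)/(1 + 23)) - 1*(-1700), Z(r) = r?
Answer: I*sqrt(8294)/4 ≈ 22.768*I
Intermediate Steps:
S = 13597/8 (S = (-3 - 6)/(1 + 23) - 1*(-1700) = -9/24 + 1700 = -9*1/24 + 1700 = -3/8 + 1700 = 13597/8 ≈ 1699.6)
sqrt(S + (28*0 - 1*2218)) = sqrt(13597/8 + (28*0 - 1*2218)) = sqrt(13597/8 + (0 - 2218)) = sqrt(13597/8 - 2218) = sqrt(-4147/8) = I*sqrt(8294)/4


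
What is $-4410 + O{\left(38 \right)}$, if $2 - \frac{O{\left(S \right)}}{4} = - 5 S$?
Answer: $-3642$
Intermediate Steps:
$O{\left(S \right)} = 8 + 20 S$ ($O{\left(S \right)} = 8 - 4 \left(- 5 S\right) = 8 + 20 S$)
$-4410 + O{\left(38 \right)} = -4410 + \left(8 + 20 \cdot 38\right) = -4410 + \left(8 + 760\right) = -4410 + 768 = -3642$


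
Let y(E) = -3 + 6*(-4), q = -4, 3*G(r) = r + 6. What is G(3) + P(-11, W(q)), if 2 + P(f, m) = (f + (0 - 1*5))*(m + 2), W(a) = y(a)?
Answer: 401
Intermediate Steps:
G(r) = 2 + r/3 (G(r) = (r + 6)/3 = (6 + r)/3 = 2 + r/3)
y(E) = -27 (y(E) = -3 - 24 = -27)
W(a) = -27
P(f, m) = -2 + (-5 + f)*(2 + m) (P(f, m) = -2 + (f + (0 - 1*5))*(m + 2) = -2 + (f + (0 - 5))*(2 + m) = -2 + (f - 5)*(2 + m) = -2 + (-5 + f)*(2 + m))
G(3) + P(-11, W(q)) = (2 + (⅓)*3) + (-12 - 5*(-27) + 2*(-11) - 11*(-27)) = (2 + 1) + (-12 + 135 - 22 + 297) = 3 + 398 = 401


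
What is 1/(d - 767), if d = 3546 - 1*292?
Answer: 1/2487 ≈ 0.00040209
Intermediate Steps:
d = 3254 (d = 3546 - 292 = 3254)
1/(d - 767) = 1/(3254 - 767) = 1/2487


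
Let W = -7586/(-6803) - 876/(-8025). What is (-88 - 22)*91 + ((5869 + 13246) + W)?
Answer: 165715296651/18198025 ≈ 9106.2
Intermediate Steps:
W = 22279026/18198025 (W = -7586*(-1/6803) - 876*(-1/8025) = 7586/6803 + 292/2675 = 22279026/18198025 ≈ 1.2243)
(-88 - 22)*91 + ((5869 + 13246) + W) = (-88 - 22)*91 + ((5869 + 13246) + 22279026/18198025) = -110*91 + (19115 + 22279026/18198025) = -10010 + 347877526901/18198025 = 165715296651/18198025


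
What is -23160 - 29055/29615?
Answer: -137182491/5923 ≈ -23161.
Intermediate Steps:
-23160 - 29055/29615 = -23160 - 29055*1/29615 = -23160 - 5811/5923 = -137182491/5923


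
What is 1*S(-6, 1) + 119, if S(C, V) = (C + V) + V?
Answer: 115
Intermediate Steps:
S(C, V) = C + 2*V
1*S(-6, 1) + 119 = 1*(-6 + 2*1) + 119 = 1*(-6 + 2) + 119 = 1*(-4) + 119 = -4 + 119 = 115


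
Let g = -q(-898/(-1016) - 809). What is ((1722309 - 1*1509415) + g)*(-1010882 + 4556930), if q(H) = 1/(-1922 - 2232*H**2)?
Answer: 35496684926801420172204288/47019690254467 ≈ 7.5493e+11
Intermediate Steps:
g = 32258/47019690254467 (g = -(-1)/(1922 + 2232*(-898/(-1016) - 809)**2) = -(-1)/(1922 + 2232*(-898*(-1/1016) - 809)**2) = -(-1)/(1922 + 2232*(449/508 - 809)**2) = -(-1)/(1922 + 2232*(-410523/508)**2) = -(-1)/(1922 + 2232*(168529133529/258064)) = -(-1)/(1922 + 47019628254591/32258) = -(-1)/47019690254467/32258 = -(-1)*32258/47019690254467 = -1*(-32258/47019690254467) = 32258/47019690254467 ≈ 6.8605e-10)
((1722309 - 1*1509415) + g)*(-1010882 + 4556930) = ((1722309 - 1*1509415) + 32258/47019690254467)*(-1010882 + 4556930) = ((1722309 - 1509415) + 32258/47019690254467)*3546048 = (212894 + 32258/47019690254467)*3546048 = (10010209937034529756/47019690254467)*3546048 = 35496684926801420172204288/47019690254467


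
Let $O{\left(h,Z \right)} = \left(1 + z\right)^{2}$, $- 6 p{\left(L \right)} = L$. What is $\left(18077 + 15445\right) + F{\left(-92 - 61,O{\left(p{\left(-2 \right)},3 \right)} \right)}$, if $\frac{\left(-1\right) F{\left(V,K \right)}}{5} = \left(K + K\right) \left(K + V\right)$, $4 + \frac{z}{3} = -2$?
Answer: $-359518$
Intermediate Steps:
$z = -18$ ($z = -12 + 3 \left(-2\right) = -12 - 6 = -18$)
$p{\left(L \right)} = - \frac{L}{6}$
$O{\left(h,Z \right)} = 289$ ($O{\left(h,Z \right)} = \left(1 - 18\right)^{2} = \left(-17\right)^{2} = 289$)
$F{\left(V,K \right)} = - 10 K \left(K + V\right)$ ($F{\left(V,K \right)} = - 5 \left(K + K\right) \left(K + V\right) = - 5 \cdot 2 K \left(K + V\right) = - 10 K \left(K + V\right)$)
$\left(18077 + 15445\right) + F{\left(-92 - 61,O{\left(p{\left(-2 \right)},3 \right)} \right)} = \left(18077 + 15445\right) - 2890 \left(289 - 153\right) = 33522 - 2890 \left(289 - 153\right) = 33522 - 2890 \cdot 136 = 33522 - 393040 = -359518$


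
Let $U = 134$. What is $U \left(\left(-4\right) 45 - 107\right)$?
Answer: $-38458$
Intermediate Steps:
$U \left(\left(-4\right) 45 - 107\right) = 134 \left(\left(-4\right) 45 - 107\right) = 134 \left(-180 - 107\right) = 134 \left(-287\right) = -38458$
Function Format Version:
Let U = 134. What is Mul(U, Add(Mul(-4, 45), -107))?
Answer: -38458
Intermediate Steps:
Mul(U, Add(Mul(-4, 45), -107)) = Mul(134, Add(Mul(-4, 45), -107)) = Mul(134, Add(-180, -107)) = Mul(134, -287) = -38458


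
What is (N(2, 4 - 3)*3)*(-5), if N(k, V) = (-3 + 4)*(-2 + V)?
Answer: 15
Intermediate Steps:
N(k, V) = -2 + V (N(k, V) = 1*(-2 + V) = -2 + V)
(N(2, 4 - 3)*3)*(-5) = ((-2 + (4 - 3))*3)*(-5) = ((-2 + 1)*3)*(-5) = -1*3*(-5) = -3*(-5) = 15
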